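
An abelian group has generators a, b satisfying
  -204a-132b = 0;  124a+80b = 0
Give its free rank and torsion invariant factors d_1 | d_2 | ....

rank_ℚ(R)=2; free=2−2=0
SNF(R) diag = [4, 12] → torsion [4, 12]

Answer: M ≅ ℤ/4 ⊕ ℤ/12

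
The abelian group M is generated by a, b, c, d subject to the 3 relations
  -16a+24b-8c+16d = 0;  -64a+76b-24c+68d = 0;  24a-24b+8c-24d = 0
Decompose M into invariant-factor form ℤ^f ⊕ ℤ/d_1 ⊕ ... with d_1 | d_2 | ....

rank_ℚ(R)=3; free=4−3=1
SNF(R) diag = [4, 8, 8] → torsion [4, 8, 8]

Answer: M ≅ ℤ^1 ⊕ ℤ/4 ⊕ ℤ/8 ⊕ ℤ/8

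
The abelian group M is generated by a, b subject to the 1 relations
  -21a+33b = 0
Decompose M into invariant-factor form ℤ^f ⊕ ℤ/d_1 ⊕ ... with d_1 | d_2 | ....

Answer: M ≅ ℤ^1 ⊕ ℤ/3

Derivation:
rank_ℚ(R)=1; free=2−1=1
SNF(R) diag = [3] → torsion [3]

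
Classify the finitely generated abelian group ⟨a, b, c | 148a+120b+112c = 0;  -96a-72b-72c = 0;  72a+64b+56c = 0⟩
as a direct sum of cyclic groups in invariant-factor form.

rank_ℚ(R)=3; free=3−3=0
SNF(R) diag = [4, 8, 24] → torsion [4, 8, 24]

Answer: M ≅ ℤ/4 ⊕ ℤ/8 ⊕ ℤ/24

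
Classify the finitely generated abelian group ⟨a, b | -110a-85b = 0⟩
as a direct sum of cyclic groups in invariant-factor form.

Answer: M ≅ ℤ^1 ⊕ ℤ/5

Derivation:
rank_ℚ(R)=1; free=2−1=1
SNF(R) diag = [5] → torsion [5]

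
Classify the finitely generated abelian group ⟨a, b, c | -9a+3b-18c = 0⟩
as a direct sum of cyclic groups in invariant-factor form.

rank_ℚ(R)=1; free=3−1=2
SNF(R) diag = [3] → torsion [3]

Answer: M ≅ ℤ^2 ⊕ ℤ/3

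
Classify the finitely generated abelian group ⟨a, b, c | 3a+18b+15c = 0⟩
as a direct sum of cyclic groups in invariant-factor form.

rank_ℚ(R)=1; free=3−1=2
SNF(R) diag = [3] → torsion [3]

Answer: M ≅ ℤ^2 ⊕ ℤ/3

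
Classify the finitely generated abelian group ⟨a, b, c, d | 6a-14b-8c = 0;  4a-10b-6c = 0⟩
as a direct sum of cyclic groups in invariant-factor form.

Answer: M ≅ ℤ^2 ⊕ ℤ/2 ⊕ ℤ/2

Derivation:
rank_ℚ(R)=2; free=4−2=2
SNF(R) diag = [2, 2] → torsion [2, 2]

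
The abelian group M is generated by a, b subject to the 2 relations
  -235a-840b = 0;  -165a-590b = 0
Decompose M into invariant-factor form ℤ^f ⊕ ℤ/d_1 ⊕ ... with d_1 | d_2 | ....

Answer: M ≅ ℤ/5 ⊕ ℤ/10

Derivation:
rank_ℚ(R)=2; free=2−2=0
SNF(R) diag = [5, 10] → torsion [5, 10]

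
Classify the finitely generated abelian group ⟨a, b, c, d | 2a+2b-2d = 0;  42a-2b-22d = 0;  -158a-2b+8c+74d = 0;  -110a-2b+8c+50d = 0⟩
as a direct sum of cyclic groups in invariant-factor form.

rank_ℚ(R)=4; free=4−4=0
SNF(R) diag = [2, 4, 8, 24] → torsion [2, 4, 8, 24]

Answer: M ≅ ℤ/2 ⊕ ℤ/4 ⊕ ℤ/8 ⊕ ℤ/24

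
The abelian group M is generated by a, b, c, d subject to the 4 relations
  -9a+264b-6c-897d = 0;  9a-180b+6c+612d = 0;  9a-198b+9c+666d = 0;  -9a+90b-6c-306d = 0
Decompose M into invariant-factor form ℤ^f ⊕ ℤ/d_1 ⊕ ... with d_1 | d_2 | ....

Answer: M ≅ ℤ/3 ⊕ ℤ/3 ⊕ ℤ/9 ⊕ ℤ/18

Derivation:
rank_ℚ(R)=4; free=4−4=0
SNF(R) diag = [3, 3, 9, 18] → torsion [3, 3, 9, 18]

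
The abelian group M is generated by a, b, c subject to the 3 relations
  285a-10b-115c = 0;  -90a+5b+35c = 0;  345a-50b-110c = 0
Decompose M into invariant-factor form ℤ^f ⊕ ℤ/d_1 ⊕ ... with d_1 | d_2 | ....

rank_ℚ(R)=3; free=3−3=0
SNF(R) diag = [5, 15, 15] → torsion [5, 15, 15]

Answer: M ≅ ℤ/5 ⊕ ℤ/15 ⊕ ℤ/15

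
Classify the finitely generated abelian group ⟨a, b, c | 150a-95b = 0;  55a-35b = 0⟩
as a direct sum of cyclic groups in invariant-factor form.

rank_ℚ(R)=2; free=3−2=1
SNF(R) diag = [5, 5] → torsion [5, 5]

Answer: M ≅ ℤ^1 ⊕ ℤ/5 ⊕ ℤ/5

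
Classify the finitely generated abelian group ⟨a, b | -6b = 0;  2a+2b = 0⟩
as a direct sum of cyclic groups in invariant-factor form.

Answer: M ≅ ℤ/2 ⊕ ℤ/6

Derivation:
rank_ℚ(R)=2; free=2−2=0
SNF(R) diag = [2, 6] → torsion [2, 6]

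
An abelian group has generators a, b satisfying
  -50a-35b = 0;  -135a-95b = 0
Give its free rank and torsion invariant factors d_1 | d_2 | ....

rank_ℚ(R)=2; free=2−2=0
SNF(R) diag = [5, 5] → torsion [5, 5]

Answer: M ≅ ℤ/5 ⊕ ℤ/5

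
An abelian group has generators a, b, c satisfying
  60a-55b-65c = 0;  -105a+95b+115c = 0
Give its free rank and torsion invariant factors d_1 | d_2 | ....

Answer: M ≅ ℤ^1 ⊕ ℤ/5 ⊕ ℤ/15

Derivation:
rank_ℚ(R)=2; free=3−2=1
SNF(R) diag = [5, 15] → torsion [5, 15]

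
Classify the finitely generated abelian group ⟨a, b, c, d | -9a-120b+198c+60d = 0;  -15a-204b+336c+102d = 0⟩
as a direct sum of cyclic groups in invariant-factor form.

rank_ℚ(R)=2; free=4−2=2
SNF(R) diag = [3, 6] → torsion [3, 6]

Answer: M ≅ ℤ^2 ⊕ ℤ/3 ⊕ ℤ/6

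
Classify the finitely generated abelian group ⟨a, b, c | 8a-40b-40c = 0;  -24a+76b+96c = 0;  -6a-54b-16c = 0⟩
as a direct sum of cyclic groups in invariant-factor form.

Answer: M ≅ ℤ/2 ⊕ ℤ/4 ⊕ ℤ/8

Derivation:
rank_ℚ(R)=3; free=3−3=0
SNF(R) diag = [2, 4, 8] → torsion [2, 4, 8]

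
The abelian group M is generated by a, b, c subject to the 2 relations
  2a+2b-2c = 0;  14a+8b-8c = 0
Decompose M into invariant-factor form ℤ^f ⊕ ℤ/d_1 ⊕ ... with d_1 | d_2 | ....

Answer: M ≅ ℤ^1 ⊕ ℤ/2 ⊕ ℤ/6

Derivation:
rank_ℚ(R)=2; free=3−2=1
SNF(R) diag = [2, 6] → torsion [2, 6]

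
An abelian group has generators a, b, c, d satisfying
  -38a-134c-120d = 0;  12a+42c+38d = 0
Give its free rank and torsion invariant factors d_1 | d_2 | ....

rank_ℚ(R)=2; free=4−2=2
SNF(R) diag = [2, 2] → torsion [2, 2]

Answer: M ≅ ℤ^2 ⊕ ℤ/2 ⊕ ℤ/2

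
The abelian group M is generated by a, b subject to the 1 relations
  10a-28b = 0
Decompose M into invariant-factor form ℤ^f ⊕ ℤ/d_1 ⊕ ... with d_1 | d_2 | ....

rank_ℚ(R)=1; free=2−1=1
SNF(R) diag = [2] → torsion [2]

Answer: M ≅ ℤ^1 ⊕ ℤ/2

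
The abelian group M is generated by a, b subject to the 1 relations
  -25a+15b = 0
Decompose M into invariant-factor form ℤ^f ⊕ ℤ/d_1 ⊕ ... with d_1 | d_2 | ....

rank_ℚ(R)=1; free=2−1=1
SNF(R) diag = [5] → torsion [5]

Answer: M ≅ ℤ^1 ⊕ ℤ/5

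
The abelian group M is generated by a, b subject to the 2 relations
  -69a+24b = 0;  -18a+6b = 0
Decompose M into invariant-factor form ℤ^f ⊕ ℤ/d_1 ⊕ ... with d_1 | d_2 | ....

rank_ℚ(R)=2; free=2−2=0
SNF(R) diag = [3, 6] → torsion [3, 6]

Answer: M ≅ ℤ/3 ⊕ ℤ/6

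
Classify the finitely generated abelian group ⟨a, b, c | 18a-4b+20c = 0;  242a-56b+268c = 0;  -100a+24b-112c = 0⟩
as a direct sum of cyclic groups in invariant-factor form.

rank_ℚ(R)=3; free=3−3=0
SNF(R) diag = [2, 4, 8] → torsion [2, 4, 8]

Answer: M ≅ ℤ/2 ⊕ ℤ/4 ⊕ ℤ/8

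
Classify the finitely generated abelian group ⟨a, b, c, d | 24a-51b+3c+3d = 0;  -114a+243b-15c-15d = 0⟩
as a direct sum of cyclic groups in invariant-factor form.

rank_ℚ(R)=2; free=4−2=2
SNF(R) diag = [3, 6] → torsion [3, 6]

Answer: M ≅ ℤ^2 ⊕ ℤ/3 ⊕ ℤ/6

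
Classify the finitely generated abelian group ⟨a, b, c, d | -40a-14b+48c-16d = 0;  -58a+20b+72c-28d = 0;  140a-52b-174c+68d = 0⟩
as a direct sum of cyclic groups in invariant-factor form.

rank_ℚ(R)=3; free=4−3=1
SNF(R) diag = [2, 2, 6] → torsion [2, 2, 6]

Answer: M ≅ ℤ^1 ⊕ ℤ/2 ⊕ ℤ/2 ⊕ ℤ/6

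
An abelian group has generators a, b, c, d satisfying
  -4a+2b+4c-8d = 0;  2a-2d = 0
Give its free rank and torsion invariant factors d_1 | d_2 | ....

Answer: M ≅ ℤ^2 ⊕ ℤ/2 ⊕ ℤ/2

Derivation:
rank_ℚ(R)=2; free=4−2=2
SNF(R) diag = [2, 2] → torsion [2, 2]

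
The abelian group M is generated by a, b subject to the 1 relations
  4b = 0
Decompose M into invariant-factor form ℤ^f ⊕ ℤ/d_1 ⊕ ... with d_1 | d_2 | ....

rank_ℚ(R)=1; free=2−1=1
SNF(R) diag = [4] → torsion [4]

Answer: M ≅ ℤ^1 ⊕ ℤ/4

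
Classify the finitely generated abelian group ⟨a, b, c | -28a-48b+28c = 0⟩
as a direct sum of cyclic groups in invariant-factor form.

rank_ℚ(R)=1; free=3−1=2
SNF(R) diag = [4] → torsion [4]

Answer: M ≅ ℤ^2 ⊕ ℤ/4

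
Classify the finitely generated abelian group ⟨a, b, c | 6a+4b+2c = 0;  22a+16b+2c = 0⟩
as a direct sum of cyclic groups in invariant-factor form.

Answer: M ≅ ℤ^1 ⊕ ℤ/2 ⊕ ℤ/4

Derivation:
rank_ℚ(R)=2; free=3−2=1
SNF(R) diag = [2, 4] → torsion [2, 4]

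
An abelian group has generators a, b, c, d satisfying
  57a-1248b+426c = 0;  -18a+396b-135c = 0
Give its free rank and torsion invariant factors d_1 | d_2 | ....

Answer: M ≅ ℤ^2 ⊕ ℤ/3 ⊕ ℤ/9

Derivation:
rank_ℚ(R)=2; free=4−2=2
SNF(R) diag = [3, 9] → torsion [3, 9]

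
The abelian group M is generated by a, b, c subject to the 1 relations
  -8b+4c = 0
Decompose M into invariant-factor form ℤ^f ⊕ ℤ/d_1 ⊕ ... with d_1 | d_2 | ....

rank_ℚ(R)=1; free=3−1=2
SNF(R) diag = [4] → torsion [4]

Answer: M ≅ ℤ^2 ⊕ ℤ/4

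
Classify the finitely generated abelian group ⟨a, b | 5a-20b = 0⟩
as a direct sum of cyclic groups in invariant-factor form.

rank_ℚ(R)=1; free=2−1=1
SNF(R) diag = [5] → torsion [5]

Answer: M ≅ ℤ^1 ⊕ ℤ/5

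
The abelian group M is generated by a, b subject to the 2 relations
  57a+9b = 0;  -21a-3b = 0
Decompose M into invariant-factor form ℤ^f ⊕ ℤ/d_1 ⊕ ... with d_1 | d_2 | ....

Answer: M ≅ ℤ/3 ⊕ ℤ/6

Derivation:
rank_ℚ(R)=2; free=2−2=0
SNF(R) diag = [3, 6] → torsion [3, 6]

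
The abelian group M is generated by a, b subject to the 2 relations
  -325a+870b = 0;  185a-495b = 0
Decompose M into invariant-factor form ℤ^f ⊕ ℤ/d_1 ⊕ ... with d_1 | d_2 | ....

rank_ℚ(R)=2; free=2−2=0
SNF(R) diag = [5, 15] → torsion [5, 15]

Answer: M ≅ ℤ/5 ⊕ ℤ/15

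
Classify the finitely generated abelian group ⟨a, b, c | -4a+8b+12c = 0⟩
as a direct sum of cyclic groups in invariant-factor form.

Answer: M ≅ ℤ^2 ⊕ ℤ/4

Derivation:
rank_ℚ(R)=1; free=3−1=2
SNF(R) diag = [4] → torsion [4]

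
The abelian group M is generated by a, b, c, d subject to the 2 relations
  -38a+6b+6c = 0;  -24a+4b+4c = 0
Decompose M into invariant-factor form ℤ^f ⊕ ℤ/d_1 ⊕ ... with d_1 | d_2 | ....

Answer: M ≅ ℤ^2 ⊕ ℤ/2 ⊕ ℤ/4

Derivation:
rank_ℚ(R)=2; free=4−2=2
SNF(R) diag = [2, 4] → torsion [2, 4]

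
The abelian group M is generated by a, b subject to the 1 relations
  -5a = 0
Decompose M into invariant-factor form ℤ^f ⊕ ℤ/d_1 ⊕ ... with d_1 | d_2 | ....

Answer: M ≅ ℤ^1 ⊕ ℤ/5

Derivation:
rank_ℚ(R)=1; free=2−1=1
SNF(R) diag = [5] → torsion [5]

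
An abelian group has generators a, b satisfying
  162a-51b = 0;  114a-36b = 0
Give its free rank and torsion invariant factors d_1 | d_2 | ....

rank_ℚ(R)=2; free=2−2=0
SNF(R) diag = [3, 6] → torsion [3, 6]

Answer: M ≅ ℤ/3 ⊕ ℤ/6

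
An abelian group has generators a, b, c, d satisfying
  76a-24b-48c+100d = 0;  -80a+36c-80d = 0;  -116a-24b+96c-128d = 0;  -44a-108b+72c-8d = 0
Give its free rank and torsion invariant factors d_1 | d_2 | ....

rank_ℚ(R)=4; free=4−4=0
SNF(R) diag = [4, 12, 36, 36] → torsion [4, 12, 36, 36]

Answer: M ≅ ℤ/4 ⊕ ℤ/12 ⊕ ℤ/36 ⊕ ℤ/36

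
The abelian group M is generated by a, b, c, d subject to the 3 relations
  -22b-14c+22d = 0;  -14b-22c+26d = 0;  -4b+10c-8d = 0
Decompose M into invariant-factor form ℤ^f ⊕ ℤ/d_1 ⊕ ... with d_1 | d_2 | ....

Answer: M ≅ ℤ^1 ⊕ ℤ/2 ⊕ ℤ/6 ⊕ ℤ/12

Derivation:
rank_ℚ(R)=3; free=4−3=1
SNF(R) diag = [2, 6, 12] → torsion [2, 6, 12]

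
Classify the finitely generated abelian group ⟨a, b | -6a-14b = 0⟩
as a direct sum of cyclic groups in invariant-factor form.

Answer: M ≅ ℤ^1 ⊕ ℤ/2

Derivation:
rank_ℚ(R)=1; free=2−1=1
SNF(R) diag = [2] → torsion [2]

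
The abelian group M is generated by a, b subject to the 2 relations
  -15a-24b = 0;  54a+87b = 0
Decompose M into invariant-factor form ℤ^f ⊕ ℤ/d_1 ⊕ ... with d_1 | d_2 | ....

rank_ℚ(R)=2; free=2−2=0
SNF(R) diag = [3, 3] → torsion [3, 3]

Answer: M ≅ ℤ/3 ⊕ ℤ/3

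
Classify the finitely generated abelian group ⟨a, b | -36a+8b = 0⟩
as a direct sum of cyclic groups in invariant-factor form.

rank_ℚ(R)=1; free=2−1=1
SNF(R) diag = [4] → torsion [4]

Answer: M ≅ ℤ^1 ⊕ ℤ/4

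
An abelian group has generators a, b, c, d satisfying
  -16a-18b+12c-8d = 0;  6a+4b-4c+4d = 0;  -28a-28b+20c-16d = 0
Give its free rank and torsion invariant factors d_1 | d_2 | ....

Answer: M ≅ ℤ^1 ⊕ ℤ/2 ⊕ ℤ/2 ⊕ ℤ/4

Derivation:
rank_ℚ(R)=3; free=4−3=1
SNF(R) diag = [2, 2, 4] → torsion [2, 2, 4]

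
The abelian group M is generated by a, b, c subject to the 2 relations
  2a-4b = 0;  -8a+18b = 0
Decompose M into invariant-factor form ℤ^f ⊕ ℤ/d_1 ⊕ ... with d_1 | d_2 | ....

Answer: M ≅ ℤ^1 ⊕ ℤ/2 ⊕ ℤ/2

Derivation:
rank_ℚ(R)=2; free=3−2=1
SNF(R) diag = [2, 2] → torsion [2, 2]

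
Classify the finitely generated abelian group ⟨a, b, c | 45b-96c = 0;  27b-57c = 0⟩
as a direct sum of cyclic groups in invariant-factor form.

rank_ℚ(R)=2; free=3−2=1
SNF(R) diag = [3, 9] → torsion [3, 9]

Answer: M ≅ ℤ^1 ⊕ ℤ/3 ⊕ ℤ/9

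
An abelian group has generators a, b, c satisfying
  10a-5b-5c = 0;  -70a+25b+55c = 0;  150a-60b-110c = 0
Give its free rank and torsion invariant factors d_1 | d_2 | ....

Answer: M ≅ ℤ/5 ⊕ ℤ/10 ⊕ ℤ/10

Derivation:
rank_ℚ(R)=3; free=3−3=0
SNF(R) diag = [5, 10, 10] → torsion [5, 10, 10]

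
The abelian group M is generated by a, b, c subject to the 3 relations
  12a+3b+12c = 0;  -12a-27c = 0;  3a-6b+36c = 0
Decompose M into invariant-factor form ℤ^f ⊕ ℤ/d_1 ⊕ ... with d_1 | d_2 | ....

Answer: M ≅ ℤ/3 ⊕ ℤ/3 ⊕ ℤ/3

Derivation:
rank_ℚ(R)=3; free=3−3=0
SNF(R) diag = [3, 3, 3] → torsion [3, 3, 3]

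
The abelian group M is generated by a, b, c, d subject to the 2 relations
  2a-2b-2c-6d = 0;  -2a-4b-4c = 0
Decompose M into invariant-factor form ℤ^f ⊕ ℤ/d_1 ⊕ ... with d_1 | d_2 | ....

Answer: M ≅ ℤ^2 ⊕ ℤ/2 ⊕ ℤ/6

Derivation:
rank_ℚ(R)=2; free=4−2=2
SNF(R) diag = [2, 6] → torsion [2, 6]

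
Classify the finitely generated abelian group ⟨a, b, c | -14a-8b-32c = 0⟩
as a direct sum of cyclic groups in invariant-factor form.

Answer: M ≅ ℤ^2 ⊕ ℤ/2

Derivation:
rank_ℚ(R)=1; free=3−1=2
SNF(R) diag = [2] → torsion [2]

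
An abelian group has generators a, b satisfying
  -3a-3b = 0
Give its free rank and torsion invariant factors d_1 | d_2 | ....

rank_ℚ(R)=1; free=2−1=1
SNF(R) diag = [3] → torsion [3]

Answer: M ≅ ℤ^1 ⊕ ℤ/3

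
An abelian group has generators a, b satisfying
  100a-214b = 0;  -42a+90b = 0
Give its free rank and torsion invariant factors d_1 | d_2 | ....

rank_ℚ(R)=2; free=2−2=0
SNF(R) diag = [2, 6] → torsion [2, 6]

Answer: M ≅ ℤ/2 ⊕ ℤ/6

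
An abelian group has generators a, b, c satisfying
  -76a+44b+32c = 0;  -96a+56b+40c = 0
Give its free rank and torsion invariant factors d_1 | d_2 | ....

Answer: M ≅ ℤ^1 ⊕ ℤ/4 ⊕ ℤ/8

Derivation:
rank_ℚ(R)=2; free=3−2=1
SNF(R) diag = [4, 8] → torsion [4, 8]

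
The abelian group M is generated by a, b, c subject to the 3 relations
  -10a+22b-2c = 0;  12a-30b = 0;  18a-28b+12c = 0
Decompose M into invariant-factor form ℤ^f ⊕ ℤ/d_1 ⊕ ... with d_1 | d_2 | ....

Answer: M ≅ ℤ/2 ⊕ ℤ/2 ⊕ ℤ/6

Derivation:
rank_ℚ(R)=3; free=3−3=0
SNF(R) diag = [2, 2, 6] → torsion [2, 2, 6]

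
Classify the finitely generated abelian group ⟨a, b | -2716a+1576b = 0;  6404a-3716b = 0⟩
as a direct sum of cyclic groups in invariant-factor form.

rank_ℚ(R)=2; free=2−2=0
SNF(R) diag = [4, 12] → torsion [4, 12]

Answer: M ≅ ℤ/4 ⊕ ℤ/12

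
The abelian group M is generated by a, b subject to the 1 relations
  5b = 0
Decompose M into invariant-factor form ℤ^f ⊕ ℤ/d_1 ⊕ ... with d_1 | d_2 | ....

rank_ℚ(R)=1; free=2−1=1
SNF(R) diag = [5] → torsion [5]

Answer: M ≅ ℤ^1 ⊕ ℤ/5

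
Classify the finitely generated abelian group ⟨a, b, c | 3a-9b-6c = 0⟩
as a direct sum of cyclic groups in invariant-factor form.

Answer: M ≅ ℤ^2 ⊕ ℤ/3

Derivation:
rank_ℚ(R)=1; free=3−1=2
SNF(R) diag = [3] → torsion [3]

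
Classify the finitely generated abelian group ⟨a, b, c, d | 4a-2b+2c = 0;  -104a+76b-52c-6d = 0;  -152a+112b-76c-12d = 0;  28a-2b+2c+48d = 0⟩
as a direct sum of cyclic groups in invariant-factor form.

rank_ℚ(R)=4; free=4−4=0
SNF(R) diag = [2, 6, 12, 24] → torsion [2, 6, 12, 24]

Answer: M ≅ ℤ/2 ⊕ ℤ/6 ⊕ ℤ/12 ⊕ ℤ/24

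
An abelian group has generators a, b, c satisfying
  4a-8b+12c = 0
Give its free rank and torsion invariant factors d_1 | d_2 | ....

Answer: M ≅ ℤ^2 ⊕ ℤ/4

Derivation:
rank_ℚ(R)=1; free=3−1=2
SNF(R) diag = [4] → torsion [4]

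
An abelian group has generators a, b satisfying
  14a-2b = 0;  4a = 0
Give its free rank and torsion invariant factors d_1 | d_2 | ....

Answer: M ≅ ℤ/2 ⊕ ℤ/4

Derivation:
rank_ℚ(R)=2; free=2−2=0
SNF(R) diag = [2, 4] → torsion [2, 4]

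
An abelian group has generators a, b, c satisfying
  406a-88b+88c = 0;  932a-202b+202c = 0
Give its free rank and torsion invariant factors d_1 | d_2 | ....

rank_ℚ(R)=2; free=3−2=1
SNF(R) diag = [2, 2] → torsion [2, 2]

Answer: M ≅ ℤ^1 ⊕ ℤ/2 ⊕ ℤ/2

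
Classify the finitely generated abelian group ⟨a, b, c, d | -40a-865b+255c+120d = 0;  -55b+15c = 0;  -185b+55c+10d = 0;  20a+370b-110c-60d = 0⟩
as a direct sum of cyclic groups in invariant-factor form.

rank_ℚ(R)=4; free=4−4=0
SNF(R) diag = [5, 10, 10, 20] → torsion [5, 10, 10, 20]

Answer: M ≅ ℤ/5 ⊕ ℤ/10 ⊕ ℤ/10 ⊕ ℤ/20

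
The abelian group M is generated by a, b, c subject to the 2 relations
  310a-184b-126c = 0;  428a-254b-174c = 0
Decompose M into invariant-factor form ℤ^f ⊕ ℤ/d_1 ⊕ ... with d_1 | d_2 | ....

rank_ℚ(R)=2; free=3−2=1
SNF(R) diag = [2, 6] → torsion [2, 6]

Answer: M ≅ ℤ^1 ⊕ ℤ/2 ⊕ ℤ/6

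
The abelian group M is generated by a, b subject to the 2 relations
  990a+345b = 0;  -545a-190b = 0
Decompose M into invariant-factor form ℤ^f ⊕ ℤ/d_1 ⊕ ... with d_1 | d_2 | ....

rank_ℚ(R)=2; free=2−2=0
SNF(R) diag = [5, 15] → torsion [5, 15]

Answer: M ≅ ℤ/5 ⊕ ℤ/15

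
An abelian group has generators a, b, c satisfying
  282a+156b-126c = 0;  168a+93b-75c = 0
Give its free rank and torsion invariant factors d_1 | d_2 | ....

Answer: M ≅ ℤ^1 ⊕ ℤ/3 ⊕ ℤ/6

Derivation:
rank_ℚ(R)=2; free=3−2=1
SNF(R) diag = [3, 6] → torsion [3, 6]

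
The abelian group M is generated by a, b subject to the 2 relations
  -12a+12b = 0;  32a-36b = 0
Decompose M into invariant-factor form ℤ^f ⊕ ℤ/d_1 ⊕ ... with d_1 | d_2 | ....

Answer: M ≅ ℤ/4 ⊕ ℤ/12

Derivation:
rank_ℚ(R)=2; free=2−2=0
SNF(R) diag = [4, 12] → torsion [4, 12]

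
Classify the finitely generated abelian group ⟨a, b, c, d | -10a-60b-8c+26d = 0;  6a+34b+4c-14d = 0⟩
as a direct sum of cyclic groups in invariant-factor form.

rank_ℚ(R)=2; free=4−2=2
SNF(R) diag = [2, 2] → torsion [2, 2]

Answer: M ≅ ℤ^2 ⊕ ℤ/2 ⊕ ℤ/2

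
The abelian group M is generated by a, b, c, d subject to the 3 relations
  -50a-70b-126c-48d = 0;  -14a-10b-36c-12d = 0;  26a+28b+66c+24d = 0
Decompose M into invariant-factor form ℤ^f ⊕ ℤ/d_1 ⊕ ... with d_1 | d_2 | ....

Answer: M ≅ ℤ^1 ⊕ ℤ/2 ⊕ ℤ/6 ⊕ ℤ/6

Derivation:
rank_ℚ(R)=3; free=4−3=1
SNF(R) diag = [2, 6, 6] → torsion [2, 6, 6]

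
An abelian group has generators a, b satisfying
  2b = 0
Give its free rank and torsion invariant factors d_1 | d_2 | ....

Answer: M ≅ ℤ^1 ⊕ ℤ/2

Derivation:
rank_ℚ(R)=1; free=2−1=1
SNF(R) diag = [2] → torsion [2]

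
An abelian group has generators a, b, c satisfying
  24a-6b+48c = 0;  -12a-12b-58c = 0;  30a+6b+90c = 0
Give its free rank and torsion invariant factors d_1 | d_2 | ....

rank_ℚ(R)=3; free=3−3=0
SNF(R) diag = [2, 6, 18] → torsion [2, 6, 18]

Answer: M ≅ ℤ/2 ⊕ ℤ/6 ⊕ ℤ/18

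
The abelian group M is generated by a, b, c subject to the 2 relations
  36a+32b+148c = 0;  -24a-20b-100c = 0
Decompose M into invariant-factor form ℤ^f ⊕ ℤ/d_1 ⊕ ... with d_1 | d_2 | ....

Answer: M ≅ ℤ^1 ⊕ ℤ/4 ⊕ ℤ/12

Derivation:
rank_ℚ(R)=2; free=3−2=1
SNF(R) diag = [4, 12] → torsion [4, 12]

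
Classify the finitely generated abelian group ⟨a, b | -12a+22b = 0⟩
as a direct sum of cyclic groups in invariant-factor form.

rank_ℚ(R)=1; free=2−1=1
SNF(R) diag = [2] → torsion [2]

Answer: M ≅ ℤ^1 ⊕ ℤ/2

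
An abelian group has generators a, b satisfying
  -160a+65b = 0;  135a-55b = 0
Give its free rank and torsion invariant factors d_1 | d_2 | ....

Answer: M ≅ ℤ/5 ⊕ ℤ/5

Derivation:
rank_ℚ(R)=2; free=2−2=0
SNF(R) diag = [5, 5] → torsion [5, 5]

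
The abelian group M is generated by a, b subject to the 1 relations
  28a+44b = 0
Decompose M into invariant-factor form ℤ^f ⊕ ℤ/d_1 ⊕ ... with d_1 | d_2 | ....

Answer: M ≅ ℤ^1 ⊕ ℤ/4

Derivation:
rank_ℚ(R)=1; free=2−1=1
SNF(R) diag = [4] → torsion [4]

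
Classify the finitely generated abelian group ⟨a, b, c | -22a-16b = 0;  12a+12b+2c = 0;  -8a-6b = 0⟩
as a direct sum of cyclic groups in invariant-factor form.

rank_ℚ(R)=3; free=3−3=0
SNF(R) diag = [2, 2, 2] → torsion [2, 2, 2]

Answer: M ≅ ℤ/2 ⊕ ℤ/2 ⊕ ℤ/2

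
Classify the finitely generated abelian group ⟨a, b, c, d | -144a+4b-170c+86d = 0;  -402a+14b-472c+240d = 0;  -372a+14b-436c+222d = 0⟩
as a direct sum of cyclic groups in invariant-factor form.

rank_ℚ(R)=3; free=4−3=1
SNF(R) diag = [2, 2, 6] → torsion [2, 2, 6]

Answer: M ≅ ℤ^1 ⊕ ℤ/2 ⊕ ℤ/2 ⊕ ℤ/6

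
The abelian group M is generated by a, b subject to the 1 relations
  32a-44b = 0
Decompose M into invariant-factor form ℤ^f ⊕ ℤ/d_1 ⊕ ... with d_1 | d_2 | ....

rank_ℚ(R)=1; free=2−1=1
SNF(R) diag = [4] → torsion [4]

Answer: M ≅ ℤ^1 ⊕ ℤ/4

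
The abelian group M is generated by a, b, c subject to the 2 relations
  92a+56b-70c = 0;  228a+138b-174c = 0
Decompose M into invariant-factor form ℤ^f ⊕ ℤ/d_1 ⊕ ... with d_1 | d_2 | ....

rank_ℚ(R)=2; free=3−2=1
SNF(R) diag = [2, 6] → torsion [2, 6]

Answer: M ≅ ℤ^1 ⊕ ℤ/2 ⊕ ℤ/6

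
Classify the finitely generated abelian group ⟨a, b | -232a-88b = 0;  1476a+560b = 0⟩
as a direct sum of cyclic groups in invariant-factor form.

Answer: M ≅ ℤ/4 ⊕ ℤ/8

Derivation:
rank_ℚ(R)=2; free=2−2=0
SNF(R) diag = [4, 8] → torsion [4, 8]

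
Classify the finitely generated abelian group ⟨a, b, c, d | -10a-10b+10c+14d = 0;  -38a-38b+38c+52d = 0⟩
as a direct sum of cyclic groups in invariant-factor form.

rank_ℚ(R)=2; free=4−2=2
SNF(R) diag = [2, 6] → torsion [2, 6]

Answer: M ≅ ℤ^2 ⊕ ℤ/2 ⊕ ℤ/6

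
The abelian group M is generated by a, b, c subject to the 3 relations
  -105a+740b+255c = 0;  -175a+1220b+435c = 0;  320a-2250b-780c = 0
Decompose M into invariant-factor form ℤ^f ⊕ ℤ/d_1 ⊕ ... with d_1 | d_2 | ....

Answer: M ≅ ℤ/5 ⊕ ℤ/10 ⊕ ℤ/30

Derivation:
rank_ℚ(R)=3; free=3−3=0
SNF(R) diag = [5, 10, 30] → torsion [5, 10, 30]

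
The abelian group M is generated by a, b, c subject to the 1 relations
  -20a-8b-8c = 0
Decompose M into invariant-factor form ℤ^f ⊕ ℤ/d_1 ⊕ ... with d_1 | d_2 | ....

Answer: M ≅ ℤ^2 ⊕ ℤ/4

Derivation:
rank_ℚ(R)=1; free=3−1=2
SNF(R) diag = [4] → torsion [4]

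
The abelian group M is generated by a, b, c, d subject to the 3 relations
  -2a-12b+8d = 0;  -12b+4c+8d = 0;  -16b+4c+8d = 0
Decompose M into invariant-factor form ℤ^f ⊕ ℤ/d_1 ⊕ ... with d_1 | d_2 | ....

Answer: M ≅ ℤ^1 ⊕ ℤ/2 ⊕ ℤ/4 ⊕ ℤ/4

Derivation:
rank_ℚ(R)=3; free=4−3=1
SNF(R) diag = [2, 4, 4] → torsion [2, 4, 4]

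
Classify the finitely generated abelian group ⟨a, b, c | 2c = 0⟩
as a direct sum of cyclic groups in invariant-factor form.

rank_ℚ(R)=1; free=3−1=2
SNF(R) diag = [2] → torsion [2]

Answer: M ≅ ℤ^2 ⊕ ℤ/2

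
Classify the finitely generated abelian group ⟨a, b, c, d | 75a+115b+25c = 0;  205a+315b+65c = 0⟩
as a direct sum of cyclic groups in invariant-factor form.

Answer: M ≅ ℤ^2 ⊕ ℤ/5 ⊕ ℤ/10

Derivation:
rank_ℚ(R)=2; free=4−2=2
SNF(R) diag = [5, 10] → torsion [5, 10]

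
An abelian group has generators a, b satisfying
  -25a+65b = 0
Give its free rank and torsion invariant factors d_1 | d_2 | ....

rank_ℚ(R)=1; free=2−1=1
SNF(R) diag = [5] → torsion [5]

Answer: M ≅ ℤ^1 ⊕ ℤ/5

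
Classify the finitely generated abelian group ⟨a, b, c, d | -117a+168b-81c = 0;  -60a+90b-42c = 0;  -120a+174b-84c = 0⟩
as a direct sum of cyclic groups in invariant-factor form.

Answer: M ≅ ℤ^1 ⊕ ℤ/3 ⊕ ℤ/6 ⊕ ℤ/18

Derivation:
rank_ℚ(R)=3; free=4−3=1
SNF(R) diag = [3, 6, 18] → torsion [3, 6, 18]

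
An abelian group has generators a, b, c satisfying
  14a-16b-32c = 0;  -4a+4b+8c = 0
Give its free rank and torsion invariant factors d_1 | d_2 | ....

rank_ℚ(R)=2; free=3−2=1
SNF(R) diag = [2, 4] → torsion [2, 4]

Answer: M ≅ ℤ^1 ⊕ ℤ/2 ⊕ ℤ/4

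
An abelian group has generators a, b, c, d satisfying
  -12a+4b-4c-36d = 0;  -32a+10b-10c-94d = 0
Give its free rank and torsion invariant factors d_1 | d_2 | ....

rank_ℚ(R)=2; free=4−2=2
SNF(R) diag = [2, 4] → torsion [2, 4]

Answer: M ≅ ℤ^2 ⊕ ℤ/2 ⊕ ℤ/4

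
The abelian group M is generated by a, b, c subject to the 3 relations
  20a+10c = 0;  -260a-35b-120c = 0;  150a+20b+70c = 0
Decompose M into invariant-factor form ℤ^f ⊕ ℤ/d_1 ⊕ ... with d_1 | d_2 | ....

Answer: M ≅ ℤ/5 ⊕ ℤ/10 ⊕ ℤ/10

Derivation:
rank_ℚ(R)=3; free=3−3=0
SNF(R) diag = [5, 10, 10] → torsion [5, 10, 10]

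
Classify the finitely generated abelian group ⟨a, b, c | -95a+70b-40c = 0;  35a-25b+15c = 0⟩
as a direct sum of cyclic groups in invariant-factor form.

rank_ℚ(R)=2; free=3−2=1
SNF(R) diag = [5, 5] → torsion [5, 5]

Answer: M ≅ ℤ^1 ⊕ ℤ/5 ⊕ ℤ/5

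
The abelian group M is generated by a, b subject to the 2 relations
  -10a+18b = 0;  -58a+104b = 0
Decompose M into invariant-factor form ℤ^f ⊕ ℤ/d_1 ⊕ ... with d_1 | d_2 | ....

rank_ℚ(R)=2; free=2−2=0
SNF(R) diag = [2, 2] → torsion [2, 2]

Answer: M ≅ ℤ/2 ⊕ ℤ/2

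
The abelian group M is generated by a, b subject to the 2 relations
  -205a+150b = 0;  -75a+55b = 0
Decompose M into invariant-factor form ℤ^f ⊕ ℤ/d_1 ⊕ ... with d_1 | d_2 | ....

rank_ℚ(R)=2; free=2−2=0
SNF(R) diag = [5, 5] → torsion [5, 5]

Answer: M ≅ ℤ/5 ⊕ ℤ/5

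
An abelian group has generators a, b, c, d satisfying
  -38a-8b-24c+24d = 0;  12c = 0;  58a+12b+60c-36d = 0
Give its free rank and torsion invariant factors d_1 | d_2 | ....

Answer: M ≅ ℤ^1 ⊕ ℤ/2 ⊕ ℤ/4 ⊕ ℤ/12

Derivation:
rank_ℚ(R)=3; free=4−3=1
SNF(R) diag = [2, 4, 12] → torsion [2, 4, 12]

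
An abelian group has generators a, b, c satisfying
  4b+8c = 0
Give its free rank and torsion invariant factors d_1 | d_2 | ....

rank_ℚ(R)=1; free=3−1=2
SNF(R) diag = [4] → torsion [4]

Answer: M ≅ ℤ^2 ⊕ ℤ/4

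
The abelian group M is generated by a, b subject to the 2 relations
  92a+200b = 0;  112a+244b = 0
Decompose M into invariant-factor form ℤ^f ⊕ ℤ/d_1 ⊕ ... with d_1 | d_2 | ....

Answer: M ≅ ℤ/4 ⊕ ℤ/12

Derivation:
rank_ℚ(R)=2; free=2−2=0
SNF(R) diag = [4, 12] → torsion [4, 12]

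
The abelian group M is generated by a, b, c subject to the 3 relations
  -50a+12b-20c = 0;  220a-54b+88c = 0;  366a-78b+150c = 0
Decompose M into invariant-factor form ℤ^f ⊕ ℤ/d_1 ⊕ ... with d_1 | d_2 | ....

Answer: M ≅ ℤ/2 ⊕ ℤ/6 ⊕ ℤ/18

Derivation:
rank_ℚ(R)=3; free=3−3=0
SNF(R) diag = [2, 6, 18] → torsion [2, 6, 18]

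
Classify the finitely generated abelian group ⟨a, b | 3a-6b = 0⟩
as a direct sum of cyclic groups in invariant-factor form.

Answer: M ≅ ℤ^1 ⊕ ℤ/3

Derivation:
rank_ℚ(R)=1; free=2−1=1
SNF(R) diag = [3] → torsion [3]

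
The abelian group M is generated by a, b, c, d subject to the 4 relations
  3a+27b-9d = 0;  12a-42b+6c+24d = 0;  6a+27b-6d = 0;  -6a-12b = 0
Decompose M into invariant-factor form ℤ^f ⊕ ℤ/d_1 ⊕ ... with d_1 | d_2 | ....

Answer: M ≅ ℤ/3 ⊕ ℤ/3 ⊕ ℤ/6 ⊕ ℤ/6

Derivation:
rank_ℚ(R)=4; free=4−4=0
SNF(R) diag = [3, 3, 6, 6] → torsion [3, 3, 6, 6]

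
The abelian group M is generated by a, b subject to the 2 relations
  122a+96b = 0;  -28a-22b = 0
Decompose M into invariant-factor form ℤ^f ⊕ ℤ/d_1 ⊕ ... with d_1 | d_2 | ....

rank_ℚ(R)=2; free=2−2=0
SNF(R) diag = [2, 2] → torsion [2, 2]

Answer: M ≅ ℤ/2 ⊕ ℤ/2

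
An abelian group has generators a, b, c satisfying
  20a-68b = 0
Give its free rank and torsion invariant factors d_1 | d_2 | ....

rank_ℚ(R)=1; free=3−1=2
SNF(R) diag = [4] → torsion [4]

Answer: M ≅ ℤ^2 ⊕ ℤ/4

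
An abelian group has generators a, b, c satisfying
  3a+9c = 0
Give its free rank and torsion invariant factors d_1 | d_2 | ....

Answer: M ≅ ℤ^2 ⊕ ℤ/3

Derivation:
rank_ℚ(R)=1; free=3−1=2
SNF(R) diag = [3] → torsion [3]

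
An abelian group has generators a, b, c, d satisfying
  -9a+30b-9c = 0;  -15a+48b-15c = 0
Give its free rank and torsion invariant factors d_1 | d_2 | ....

Answer: M ≅ ℤ^2 ⊕ ℤ/3 ⊕ ℤ/6

Derivation:
rank_ℚ(R)=2; free=4−2=2
SNF(R) diag = [3, 6] → torsion [3, 6]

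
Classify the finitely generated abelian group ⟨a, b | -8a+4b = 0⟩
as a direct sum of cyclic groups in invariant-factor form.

Answer: M ≅ ℤ^1 ⊕ ℤ/4

Derivation:
rank_ℚ(R)=1; free=2−1=1
SNF(R) diag = [4] → torsion [4]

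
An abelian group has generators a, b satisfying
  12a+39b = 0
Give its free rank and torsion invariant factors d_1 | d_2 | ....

Answer: M ≅ ℤ^1 ⊕ ℤ/3

Derivation:
rank_ℚ(R)=1; free=2−1=1
SNF(R) diag = [3] → torsion [3]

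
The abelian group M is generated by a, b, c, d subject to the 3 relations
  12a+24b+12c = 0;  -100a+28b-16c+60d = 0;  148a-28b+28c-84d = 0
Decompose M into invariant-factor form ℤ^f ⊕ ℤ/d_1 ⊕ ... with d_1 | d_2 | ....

rank_ℚ(R)=3; free=4−3=1
SNF(R) diag = [4, 12, 36] → torsion [4, 12, 36]

Answer: M ≅ ℤ^1 ⊕ ℤ/4 ⊕ ℤ/12 ⊕ ℤ/36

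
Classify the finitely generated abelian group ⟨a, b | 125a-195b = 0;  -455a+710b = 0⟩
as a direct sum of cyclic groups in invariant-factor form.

Answer: M ≅ ℤ/5 ⊕ ℤ/5

Derivation:
rank_ℚ(R)=2; free=2−2=0
SNF(R) diag = [5, 5] → torsion [5, 5]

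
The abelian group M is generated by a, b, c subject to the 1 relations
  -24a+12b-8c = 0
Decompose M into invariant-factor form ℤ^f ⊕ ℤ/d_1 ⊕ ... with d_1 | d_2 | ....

Answer: M ≅ ℤ^2 ⊕ ℤ/4

Derivation:
rank_ℚ(R)=1; free=3−1=2
SNF(R) diag = [4] → torsion [4]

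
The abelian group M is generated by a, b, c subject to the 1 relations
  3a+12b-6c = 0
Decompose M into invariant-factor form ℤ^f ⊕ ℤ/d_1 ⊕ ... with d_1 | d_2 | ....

Answer: M ≅ ℤ^2 ⊕ ℤ/3

Derivation:
rank_ℚ(R)=1; free=3−1=2
SNF(R) diag = [3] → torsion [3]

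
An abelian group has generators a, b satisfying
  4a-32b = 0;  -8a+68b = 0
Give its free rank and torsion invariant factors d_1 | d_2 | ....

rank_ℚ(R)=2; free=2−2=0
SNF(R) diag = [4, 4] → torsion [4, 4]

Answer: M ≅ ℤ/4 ⊕ ℤ/4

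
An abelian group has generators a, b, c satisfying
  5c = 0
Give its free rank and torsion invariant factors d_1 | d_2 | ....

rank_ℚ(R)=1; free=3−1=2
SNF(R) diag = [5] → torsion [5]

Answer: M ≅ ℤ^2 ⊕ ℤ/5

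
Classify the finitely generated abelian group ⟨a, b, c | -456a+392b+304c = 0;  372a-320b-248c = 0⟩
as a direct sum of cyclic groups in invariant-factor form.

rank_ℚ(R)=2; free=3−2=1
SNF(R) diag = [4, 8] → torsion [4, 8]

Answer: M ≅ ℤ^1 ⊕ ℤ/4 ⊕ ℤ/8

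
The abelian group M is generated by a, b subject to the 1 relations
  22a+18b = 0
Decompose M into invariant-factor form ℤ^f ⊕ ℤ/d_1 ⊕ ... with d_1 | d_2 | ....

Answer: M ≅ ℤ^1 ⊕ ℤ/2

Derivation:
rank_ℚ(R)=1; free=2−1=1
SNF(R) diag = [2] → torsion [2]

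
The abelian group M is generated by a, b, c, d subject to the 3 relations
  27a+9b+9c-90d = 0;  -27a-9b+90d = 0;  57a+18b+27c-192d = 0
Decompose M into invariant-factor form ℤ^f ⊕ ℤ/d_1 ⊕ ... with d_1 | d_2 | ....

Answer: M ≅ ℤ^1 ⊕ ℤ/3 ⊕ ℤ/9 ⊕ ℤ/9

Derivation:
rank_ℚ(R)=3; free=4−3=1
SNF(R) diag = [3, 9, 9] → torsion [3, 9, 9]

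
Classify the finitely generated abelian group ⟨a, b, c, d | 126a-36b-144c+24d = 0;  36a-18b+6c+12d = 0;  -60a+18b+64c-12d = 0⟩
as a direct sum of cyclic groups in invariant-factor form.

rank_ℚ(R)=3; free=4−3=1
SNF(R) diag = [2, 6, 18] → torsion [2, 6, 18]

Answer: M ≅ ℤ^1 ⊕ ℤ/2 ⊕ ℤ/6 ⊕ ℤ/18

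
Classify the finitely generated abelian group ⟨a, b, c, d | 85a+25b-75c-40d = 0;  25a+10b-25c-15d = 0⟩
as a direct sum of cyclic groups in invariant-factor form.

rank_ℚ(R)=2; free=4−2=2
SNF(R) diag = [5, 5] → torsion [5, 5]

Answer: M ≅ ℤ^2 ⊕ ℤ/5 ⊕ ℤ/5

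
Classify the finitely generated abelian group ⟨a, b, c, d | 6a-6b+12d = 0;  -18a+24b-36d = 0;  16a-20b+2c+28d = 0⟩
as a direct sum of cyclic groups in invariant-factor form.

Answer: M ≅ ℤ^1 ⊕ ℤ/2 ⊕ ℤ/6 ⊕ ℤ/6

Derivation:
rank_ℚ(R)=3; free=4−3=1
SNF(R) diag = [2, 6, 6] → torsion [2, 6, 6]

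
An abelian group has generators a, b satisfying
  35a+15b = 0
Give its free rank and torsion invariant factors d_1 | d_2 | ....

rank_ℚ(R)=1; free=2−1=1
SNF(R) diag = [5] → torsion [5]

Answer: M ≅ ℤ^1 ⊕ ℤ/5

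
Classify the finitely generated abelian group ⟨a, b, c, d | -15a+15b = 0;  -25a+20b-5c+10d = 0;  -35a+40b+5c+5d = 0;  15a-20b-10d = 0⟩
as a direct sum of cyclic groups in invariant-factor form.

rank_ℚ(R)=4; free=4−4=0
SNF(R) diag = [5, 5, 15, 15] → torsion [5, 5, 15, 15]

Answer: M ≅ ℤ/5 ⊕ ℤ/5 ⊕ ℤ/15 ⊕ ℤ/15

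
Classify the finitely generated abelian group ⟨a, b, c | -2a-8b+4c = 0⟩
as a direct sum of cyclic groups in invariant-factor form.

Answer: M ≅ ℤ^2 ⊕ ℤ/2

Derivation:
rank_ℚ(R)=1; free=3−1=2
SNF(R) diag = [2] → torsion [2]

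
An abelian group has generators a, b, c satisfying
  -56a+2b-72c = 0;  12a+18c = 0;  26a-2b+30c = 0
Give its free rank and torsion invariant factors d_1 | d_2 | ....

rank_ℚ(R)=3; free=3−3=0
SNF(R) diag = [2, 6, 6] → torsion [2, 6, 6]

Answer: M ≅ ℤ/2 ⊕ ℤ/6 ⊕ ℤ/6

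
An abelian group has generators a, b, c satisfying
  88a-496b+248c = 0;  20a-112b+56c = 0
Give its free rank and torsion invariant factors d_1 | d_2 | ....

rank_ℚ(R)=2; free=3−2=1
SNF(R) diag = [4, 8] → torsion [4, 8]

Answer: M ≅ ℤ^1 ⊕ ℤ/4 ⊕ ℤ/8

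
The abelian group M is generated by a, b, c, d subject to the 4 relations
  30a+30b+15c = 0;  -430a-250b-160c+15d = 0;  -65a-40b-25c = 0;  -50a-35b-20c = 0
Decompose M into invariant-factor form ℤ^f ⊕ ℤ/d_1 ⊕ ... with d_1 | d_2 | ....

Answer: M ≅ ℤ/5 ⊕ ℤ/5 ⊕ ℤ/15 ⊕ ℤ/15

Derivation:
rank_ℚ(R)=4; free=4−4=0
SNF(R) diag = [5, 5, 15, 15] → torsion [5, 5, 15, 15]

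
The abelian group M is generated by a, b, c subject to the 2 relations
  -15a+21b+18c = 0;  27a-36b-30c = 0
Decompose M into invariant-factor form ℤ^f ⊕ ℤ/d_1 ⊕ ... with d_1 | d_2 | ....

rank_ℚ(R)=2; free=3−2=1
SNF(R) diag = [3, 3] → torsion [3, 3]

Answer: M ≅ ℤ^1 ⊕ ℤ/3 ⊕ ℤ/3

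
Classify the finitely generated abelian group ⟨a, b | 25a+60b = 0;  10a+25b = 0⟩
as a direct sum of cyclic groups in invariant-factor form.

rank_ℚ(R)=2; free=2−2=0
SNF(R) diag = [5, 5] → torsion [5, 5]

Answer: M ≅ ℤ/5 ⊕ ℤ/5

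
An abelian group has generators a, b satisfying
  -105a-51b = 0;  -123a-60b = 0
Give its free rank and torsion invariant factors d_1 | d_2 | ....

rank_ℚ(R)=2; free=2−2=0
SNF(R) diag = [3, 9] → torsion [3, 9]

Answer: M ≅ ℤ/3 ⊕ ℤ/9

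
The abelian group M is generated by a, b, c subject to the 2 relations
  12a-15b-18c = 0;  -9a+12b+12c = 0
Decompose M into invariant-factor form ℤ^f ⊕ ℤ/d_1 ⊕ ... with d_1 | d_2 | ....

rank_ℚ(R)=2; free=3−2=1
SNF(R) diag = [3, 3] → torsion [3, 3]

Answer: M ≅ ℤ^1 ⊕ ℤ/3 ⊕ ℤ/3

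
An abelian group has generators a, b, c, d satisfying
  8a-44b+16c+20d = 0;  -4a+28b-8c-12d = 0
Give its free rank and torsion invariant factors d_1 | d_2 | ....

rank_ℚ(R)=2; free=4−2=2
SNF(R) diag = [4, 4] → torsion [4, 4]

Answer: M ≅ ℤ^2 ⊕ ℤ/4 ⊕ ℤ/4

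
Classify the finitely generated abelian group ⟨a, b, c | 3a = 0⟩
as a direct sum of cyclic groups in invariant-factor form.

Answer: M ≅ ℤ^2 ⊕ ℤ/3

Derivation:
rank_ℚ(R)=1; free=3−1=2
SNF(R) diag = [3] → torsion [3]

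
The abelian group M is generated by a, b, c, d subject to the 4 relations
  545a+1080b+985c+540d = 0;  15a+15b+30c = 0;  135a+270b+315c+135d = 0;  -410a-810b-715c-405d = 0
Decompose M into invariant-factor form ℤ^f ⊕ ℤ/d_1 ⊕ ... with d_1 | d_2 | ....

Answer: M ≅ ℤ/5 ⊕ ℤ/15 ⊕ ℤ/45 ⊕ ℤ/135

Derivation:
rank_ℚ(R)=4; free=4−4=0
SNF(R) diag = [5, 15, 45, 135] → torsion [5, 15, 45, 135]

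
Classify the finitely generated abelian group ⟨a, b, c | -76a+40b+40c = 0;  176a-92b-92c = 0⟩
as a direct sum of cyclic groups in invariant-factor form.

rank_ℚ(R)=2; free=3−2=1
SNF(R) diag = [4, 12] → torsion [4, 12]

Answer: M ≅ ℤ^1 ⊕ ℤ/4 ⊕ ℤ/12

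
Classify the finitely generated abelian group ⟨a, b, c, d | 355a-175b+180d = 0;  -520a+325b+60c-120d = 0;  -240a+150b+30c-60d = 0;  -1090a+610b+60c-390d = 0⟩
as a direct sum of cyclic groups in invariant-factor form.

Answer: M ≅ ℤ/5 ⊕ ℤ/15 ⊕ ℤ/30 ⊕ ℤ/90

Derivation:
rank_ℚ(R)=4; free=4−4=0
SNF(R) diag = [5, 15, 30, 90] → torsion [5, 15, 30, 90]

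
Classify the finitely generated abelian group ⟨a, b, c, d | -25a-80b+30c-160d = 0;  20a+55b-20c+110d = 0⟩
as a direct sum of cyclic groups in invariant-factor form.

rank_ℚ(R)=2; free=4−2=2
SNF(R) diag = [5, 5] → torsion [5, 5]

Answer: M ≅ ℤ^2 ⊕ ℤ/5 ⊕ ℤ/5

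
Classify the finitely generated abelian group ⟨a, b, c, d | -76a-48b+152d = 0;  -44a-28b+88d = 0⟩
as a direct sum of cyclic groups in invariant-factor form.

rank_ℚ(R)=2; free=4−2=2
SNF(R) diag = [4, 4] → torsion [4, 4]

Answer: M ≅ ℤ^2 ⊕ ℤ/4 ⊕ ℤ/4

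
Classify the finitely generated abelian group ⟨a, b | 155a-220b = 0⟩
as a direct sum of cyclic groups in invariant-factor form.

rank_ℚ(R)=1; free=2−1=1
SNF(R) diag = [5] → torsion [5]

Answer: M ≅ ℤ^1 ⊕ ℤ/5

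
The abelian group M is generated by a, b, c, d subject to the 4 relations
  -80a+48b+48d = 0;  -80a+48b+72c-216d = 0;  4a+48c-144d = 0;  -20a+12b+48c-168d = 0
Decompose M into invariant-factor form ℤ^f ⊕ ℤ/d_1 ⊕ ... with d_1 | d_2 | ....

Answer: M ≅ ℤ/4 ⊕ ℤ/12 ⊕ ℤ/24 ⊕ ℤ/48

Derivation:
rank_ℚ(R)=4; free=4−4=0
SNF(R) diag = [4, 12, 24, 48] → torsion [4, 12, 24, 48]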